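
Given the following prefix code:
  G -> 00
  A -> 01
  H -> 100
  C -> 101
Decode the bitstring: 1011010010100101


Decoding step by step:
Bits 101 -> C
Bits 101 -> C
Bits 00 -> G
Bits 101 -> C
Bits 00 -> G
Bits 101 -> C


Decoded message: CCGCGC


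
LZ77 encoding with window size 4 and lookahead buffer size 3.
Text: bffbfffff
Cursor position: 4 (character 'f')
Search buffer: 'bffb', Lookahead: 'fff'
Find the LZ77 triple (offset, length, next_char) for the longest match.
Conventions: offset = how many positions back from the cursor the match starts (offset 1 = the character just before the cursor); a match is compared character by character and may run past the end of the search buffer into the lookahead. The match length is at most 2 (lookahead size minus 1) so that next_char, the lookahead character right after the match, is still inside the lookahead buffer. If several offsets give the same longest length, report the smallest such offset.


Try each offset into the search buffer:
  offset=1 (pos 3, char 'b'): match length 0
  offset=2 (pos 2, char 'f'): match length 1
  offset=3 (pos 1, char 'f'): match length 2
  offset=4 (pos 0, char 'b'): match length 0
Longest match has length 2 at offset 3.
next_char = character at position 4 + 2 = 6 -> 'f'

Best match: offset=3, length=2 (matching 'ff' starting at position 1)
LZ77 triple: (3, 2, 'f')


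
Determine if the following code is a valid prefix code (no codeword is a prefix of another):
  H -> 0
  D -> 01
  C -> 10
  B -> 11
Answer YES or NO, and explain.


Checking each pair (does one codeword prefix another?):
  H='0' vs D='01': prefix -- VIOLATION

NO -- this is NOT a valid prefix code. H (0) is a prefix of D (01).


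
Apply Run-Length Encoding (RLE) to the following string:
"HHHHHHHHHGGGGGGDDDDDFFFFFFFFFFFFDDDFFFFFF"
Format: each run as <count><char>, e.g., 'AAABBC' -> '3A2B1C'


Scanning runs left to right:
  i=0: run of 'H' x 9 -> '9H'
  i=9: run of 'G' x 6 -> '6G'
  i=15: run of 'D' x 5 -> '5D'
  i=20: run of 'F' x 12 -> '12F'
  i=32: run of 'D' x 3 -> '3D'
  i=35: run of 'F' x 6 -> '6F'

RLE = 9H6G5D12F3D6F


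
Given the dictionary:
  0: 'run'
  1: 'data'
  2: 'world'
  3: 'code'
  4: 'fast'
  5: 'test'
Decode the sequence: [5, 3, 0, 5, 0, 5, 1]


Look up each index in the dictionary:
  5 -> 'test'
  3 -> 'code'
  0 -> 'run'
  5 -> 'test'
  0 -> 'run'
  5 -> 'test'
  1 -> 'data'

Decoded: "test code run test run test data"


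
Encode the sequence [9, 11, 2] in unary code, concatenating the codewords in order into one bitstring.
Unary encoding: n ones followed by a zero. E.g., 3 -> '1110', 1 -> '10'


Encode each number as n ones followed by a terminating 0:
  9 -> 1111111110 (10 bits)
  11 -> 111111111110 (12 bits)
  2 -> 110 (3 bits)
Total length = 10 + 12 + 3 = 25 bits.

Unary([9, 11, 2]) = 1111111110111111111110110 (25 bits)


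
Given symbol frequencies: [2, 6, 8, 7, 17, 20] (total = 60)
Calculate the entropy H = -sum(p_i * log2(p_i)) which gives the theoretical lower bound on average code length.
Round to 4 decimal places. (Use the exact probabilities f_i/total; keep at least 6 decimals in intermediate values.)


Per-symbol terms -p_i * log2(p_i) with p_i = f_i/60:
  p = 2/60 = 0.033333: log2(p) = -4.906891, -p*log2(p) = 0.163563
  p = 6/60 = 0.100000: log2(p) = -3.321928, -p*log2(p) = 0.332193
  p = 8/60 = 0.133333: log2(p) = -2.906891, -p*log2(p) = 0.387585
  p = 7/60 = 0.116667: log2(p) = -3.099536, -p*log2(p) = 0.361612
  p = 17/60 = 0.283333: log2(p) = -1.819428, -p*log2(p) = 0.515505
  p = 20/60 = 0.333333: log2(p) = -1.584963, -p*log2(p) = 0.528321
H = 0.163563 + 0.332193 + 0.387585 + 0.361612 + 0.515505 + 0.528321 = 2.288779

H = 2.2888 bits/symbol


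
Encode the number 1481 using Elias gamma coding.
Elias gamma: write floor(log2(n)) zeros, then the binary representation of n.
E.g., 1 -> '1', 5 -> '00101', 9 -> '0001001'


num_bits = floor(log2(1481)) + 1 = 11
leading_zeros = num_bits - 1 = 10
binary(1481) = 10111001001

Elias gamma(1481) = '0000000000' + '10111001001' = 000000000010111001001 (21 bits)


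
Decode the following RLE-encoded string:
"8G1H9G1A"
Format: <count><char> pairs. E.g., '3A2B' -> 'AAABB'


Expanding each <count><char> pair:
  8G -> 'GGGGGGGG'
  1H -> 'H'
  9G -> 'GGGGGGGGG'
  1A -> 'A'

Decoded = GGGGGGGGHGGGGGGGGGA


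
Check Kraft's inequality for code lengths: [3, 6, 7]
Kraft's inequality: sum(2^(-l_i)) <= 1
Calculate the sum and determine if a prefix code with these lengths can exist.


Sum = 2^(-3) + 2^(-6) + 2^(-7)
    = 0.125 + 0.015625 + 0.0078125
    = 19/128 = 0.1484375
Since 0.1484375 <= 1, Kraft's inequality IS satisfied.
A prefix code with these lengths CAN exist.

Kraft sum = 0.1484375. Satisfied.


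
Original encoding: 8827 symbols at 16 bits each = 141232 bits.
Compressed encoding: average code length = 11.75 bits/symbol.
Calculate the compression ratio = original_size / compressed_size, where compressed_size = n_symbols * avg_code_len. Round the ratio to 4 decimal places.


original_size = n_symbols * orig_bits = 8827 * 16 = 141232 bits
compressed_size = n_symbols * avg_code_len = 8827 * 11.75 = 103717.25 bits
ratio = original_size / compressed_size = 141232 / 103717.25 = 1.3617

Compression ratio = 1.3617


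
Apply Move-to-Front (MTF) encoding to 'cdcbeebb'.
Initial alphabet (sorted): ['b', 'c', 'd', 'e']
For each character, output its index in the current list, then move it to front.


MTF encoding:
'c': index 1 in ['b', 'c', 'd', 'e'] -> ['c', 'b', 'd', 'e']
'd': index 2 in ['c', 'b', 'd', 'e'] -> ['d', 'c', 'b', 'e']
'c': index 1 in ['d', 'c', 'b', 'e'] -> ['c', 'd', 'b', 'e']
'b': index 2 in ['c', 'd', 'b', 'e'] -> ['b', 'c', 'd', 'e']
'e': index 3 in ['b', 'c', 'd', 'e'] -> ['e', 'b', 'c', 'd']
'e': index 0 in ['e', 'b', 'c', 'd'] -> ['e', 'b', 'c', 'd']
'b': index 1 in ['e', 'b', 'c', 'd'] -> ['b', 'e', 'c', 'd']
'b': index 0 in ['b', 'e', 'c', 'd'] -> ['b', 'e', 'c', 'd']


Output: [1, 2, 1, 2, 3, 0, 1, 0]


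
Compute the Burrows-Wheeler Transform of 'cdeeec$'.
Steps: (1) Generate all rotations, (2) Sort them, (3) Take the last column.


Rotations (sorted):
  0: $cdeeec -> last char: c
  1: c$cdeee -> last char: e
  2: cdeeec$ -> last char: $
  3: deeec$c -> last char: c
  4: ec$cdee -> last char: e
  5: eec$cde -> last char: e
  6: eeec$cd -> last char: d


BWT = ce$ceed


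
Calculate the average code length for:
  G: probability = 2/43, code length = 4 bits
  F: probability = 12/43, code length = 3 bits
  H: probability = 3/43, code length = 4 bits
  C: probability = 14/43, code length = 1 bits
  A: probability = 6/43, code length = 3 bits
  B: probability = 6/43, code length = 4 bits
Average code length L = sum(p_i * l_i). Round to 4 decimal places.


Weighted contributions p_i * l_i:
  G: (2/43) * 4 = 8/43
  F: (12/43) * 3 = 36/43
  H: (3/43) * 4 = 12/43
  C: (14/43) * 1 = 14/43
  A: (6/43) * 3 = 18/43
  B: (6/43) * 4 = 24/43
Sum = (8 + 36 + 12 + 14 + 18 + 24)/43 = 112/43

L = 112/43 = 2.6047 bits/symbol


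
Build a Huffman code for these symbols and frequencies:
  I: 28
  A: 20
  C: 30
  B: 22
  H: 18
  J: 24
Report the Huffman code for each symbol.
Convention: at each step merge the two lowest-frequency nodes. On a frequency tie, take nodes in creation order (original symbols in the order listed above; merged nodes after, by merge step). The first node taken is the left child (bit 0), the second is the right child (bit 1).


Huffman tree construction:
Step 1: Merge H(18) + A(20) = 38
Step 2: Merge B(22) + J(24) = 46
Step 3: Merge I(28) + C(30) = 58
Step 4: Merge (H+A)(38) + (B+J)(46) = 84
Step 5: Merge (I+C)(58) + ((H+A)+(B+J))(84) = 142
Read each symbol's code off the tree from the root (left child = 0, right child = 1).

Codes:
  I: 00 (length 2)
  A: 101 (length 3)
  C: 01 (length 2)
  B: 110 (length 3)
  H: 100 (length 3)
  J: 111 (length 3)
Average code length: 368/142 = 2.5915 bits/symbol


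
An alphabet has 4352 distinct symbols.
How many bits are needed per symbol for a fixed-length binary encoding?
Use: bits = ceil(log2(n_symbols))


log2(4352) = 12.0875
Bracket: 2^12 = 4096 < 4352 <= 2^13 = 8192
So ceil(log2(4352)) = 13

bits = ceil(log2(4352)) = ceil(12.0875) = 13 bits


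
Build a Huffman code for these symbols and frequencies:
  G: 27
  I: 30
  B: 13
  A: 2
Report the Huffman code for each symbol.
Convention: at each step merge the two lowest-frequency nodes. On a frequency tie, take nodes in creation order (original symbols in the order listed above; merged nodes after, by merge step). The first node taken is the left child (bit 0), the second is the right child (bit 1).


Huffman tree construction:
Step 1: Merge A(2) + B(13) = 15
Step 2: Merge (A+B)(15) + G(27) = 42
Step 3: Merge I(30) + ((A+B)+G)(42) = 72
Read each symbol's code off the tree from the root (left child = 0, right child = 1).

Codes:
  G: 11 (length 2)
  I: 0 (length 1)
  B: 101 (length 3)
  A: 100 (length 3)
Average code length: 129/72 = 1.7917 bits/symbol


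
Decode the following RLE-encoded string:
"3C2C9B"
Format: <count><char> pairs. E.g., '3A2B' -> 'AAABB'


Expanding each <count><char> pair:
  3C -> 'CCC'
  2C -> 'CC'
  9B -> 'BBBBBBBBB'

Decoded = CCCCCBBBBBBBBB


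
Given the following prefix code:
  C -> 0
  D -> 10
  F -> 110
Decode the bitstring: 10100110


Decoding step by step:
Bits 10 -> D
Bits 10 -> D
Bits 0 -> C
Bits 110 -> F


Decoded message: DDCF


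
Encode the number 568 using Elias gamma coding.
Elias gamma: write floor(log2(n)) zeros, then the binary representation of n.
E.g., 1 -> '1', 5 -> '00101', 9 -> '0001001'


num_bits = floor(log2(568)) + 1 = 10
leading_zeros = num_bits - 1 = 9
binary(568) = 1000111000

Elias gamma(568) = '000000000' + '1000111000' = 0000000001000111000 (19 bits)


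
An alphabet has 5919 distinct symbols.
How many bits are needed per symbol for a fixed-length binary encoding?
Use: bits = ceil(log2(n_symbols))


log2(5919) = 12.5311
Bracket: 2^12 = 4096 < 5919 <= 2^13 = 8192
So ceil(log2(5919)) = 13

bits = ceil(log2(5919)) = ceil(12.5311) = 13 bits


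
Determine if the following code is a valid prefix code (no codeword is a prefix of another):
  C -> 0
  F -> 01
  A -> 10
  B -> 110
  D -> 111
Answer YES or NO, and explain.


Checking each pair (does one codeword prefix another?):
  C='0' vs F='01': prefix -- VIOLATION

NO -- this is NOT a valid prefix code. C (0) is a prefix of F (01).


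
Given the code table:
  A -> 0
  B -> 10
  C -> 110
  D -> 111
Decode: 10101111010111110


Decoding:
10 -> B
10 -> B
111 -> D
10 -> B
10 -> B
111 -> D
110 -> C


Result: BBDBBDC


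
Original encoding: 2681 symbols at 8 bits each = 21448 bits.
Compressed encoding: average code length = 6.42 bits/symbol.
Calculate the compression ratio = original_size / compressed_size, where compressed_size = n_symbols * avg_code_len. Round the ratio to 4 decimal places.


original_size = n_symbols * orig_bits = 2681 * 8 = 21448 bits
compressed_size = n_symbols * avg_code_len = 2681 * 6.42 = 17212.02 bits
ratio = original_size / compressed_size = 21448 / 17212.02 = 1.2461

Compression ratio = 1.2461


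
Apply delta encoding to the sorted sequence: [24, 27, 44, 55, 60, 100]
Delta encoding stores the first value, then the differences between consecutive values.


First value: 24
Deltas:
  27 - 24 = 3
  44 - 27 = 17
  55 - 44 = 11
  60 - 55 = 5
  100 - 60 = 40


Delta encoded: [24, 3, 17, 11, 5, 40]


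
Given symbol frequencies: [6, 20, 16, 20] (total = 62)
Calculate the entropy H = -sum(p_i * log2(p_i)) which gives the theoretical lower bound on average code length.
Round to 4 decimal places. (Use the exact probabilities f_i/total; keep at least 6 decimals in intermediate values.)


Per-symbol terms -p_i * log2(p_i) with p_i = f_i/62:
  p = 6/62 = 0.096774: log2(p) = -3.369234, -p*log2(p) = 0.326055
  p = 20/62 = 0.322581: log2(p) = -1.632268, -p*log2(p) = 0.526538
  p = 16/62 = 0.258065: log2(p) = -1.954196, -p*log2(p) = 0.504309
  p = 20/62 = 0.322581: log2(p) = -1.632268, -p*log2(p) = 0.526538
H = 0.326055 + 0.526538 + 0.504309 + 0.526538 = 1.883440

H = 1.8834 bits/symbol


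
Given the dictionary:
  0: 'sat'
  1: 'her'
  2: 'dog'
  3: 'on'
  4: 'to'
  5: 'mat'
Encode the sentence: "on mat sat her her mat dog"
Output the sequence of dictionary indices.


Look up each word in the dictionary:
  'on' -> 3
  'mat' -> 5
  'sat' -> 0
  'her' -> 1
  'her' -> 1
  'mat' -> 5
  'dog' -> 2

Encoded: [3, 5, 0, 1, 1, 5, 2]


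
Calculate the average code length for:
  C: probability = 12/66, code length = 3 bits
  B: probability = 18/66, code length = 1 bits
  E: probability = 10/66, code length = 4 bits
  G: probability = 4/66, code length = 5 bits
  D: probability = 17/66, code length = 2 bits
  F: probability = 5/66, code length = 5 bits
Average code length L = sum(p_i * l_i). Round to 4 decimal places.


Weighted contributions p_i * l_i:
  C: (12/66) * 3 = 36/66
  B: (18/66) * 1 = 18/66
  E: (10/66) * 4 = 40/66
  G: (4/66) * 5 = 20/66
  D: (17/66) * 2 = 34/66
  F: (5/66) * 5 = 25/66
Sum = (36 + 18 + 40 + 20 + 34 + 25)/66 = 173/66

L = 173/66 = 2.6212 bits/symbol


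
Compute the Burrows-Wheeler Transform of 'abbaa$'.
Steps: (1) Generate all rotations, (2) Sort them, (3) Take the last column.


Rotations (sorted):
  0: $abbaa -> last char: a
  1: a$abba -> last char: a
  2: aa$abb -> last char: b
  3: abbaa$ -> last char: $
  4: baa$ab -> last char: b
  5: bbaa$a -> last char: a


BWT = aab$ba


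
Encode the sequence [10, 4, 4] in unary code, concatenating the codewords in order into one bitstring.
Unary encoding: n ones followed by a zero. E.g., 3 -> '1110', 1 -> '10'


Encode each number as n ones followed by a terminating 0:
  10 -> 11111111110 (11 bits)
  4 -> 11110 (5 bits)
  4 -> 11110 (5 bits)
Total length = 11 + 5 + 5 = 21 bits.

Unary([10, 4, 4]) = 111111111101111011110 (21 bits)


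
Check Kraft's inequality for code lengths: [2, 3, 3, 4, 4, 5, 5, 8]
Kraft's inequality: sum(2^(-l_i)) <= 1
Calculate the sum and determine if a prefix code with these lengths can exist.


Sum = 2^(-2) + 2^(-3) + 2^(-3) + 2^(-4) + 2^(-4) + 2^(-5) + 2^(-5) + 2^(-8)
    = 0.25 + 0.125 + 0.125 + 0.0625 + 0.0625 + 0.03125 + 0.03125 + 0.00390625
    = 177/256 = 0.69140625
Since 0.69140625 <= 1, Kraft's inequality IS satisfied.
A prefix code with these lengths CAN exist.

Kraft sum = 0.69140625. Satisfied.


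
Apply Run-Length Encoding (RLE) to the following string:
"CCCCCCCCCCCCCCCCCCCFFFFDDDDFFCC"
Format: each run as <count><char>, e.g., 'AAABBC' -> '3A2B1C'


Scanning runs left to right:
  i=0: run of 'C' x 19 -> '19C'
  i=19: run of 'F' x 4 -> '4F'
  i=23: run of 'D' x 4 -> '4D'
  i=27: run of 'F' x 2 -> '2F'
  i=29: run of 'C' x 2 -> '2C'

RLE = 19C4F4D2F2C


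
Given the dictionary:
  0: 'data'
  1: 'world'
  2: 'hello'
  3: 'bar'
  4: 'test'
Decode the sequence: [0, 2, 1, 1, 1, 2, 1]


Look up each index in the dictionary:
  0 -> 'data'
  2 -> 'hello'
  1 -> 'world'
  1 -> 'world'
  1 -> 'world'
  2 -> 'hello'
  1 -> 'world'

Decoded: "data hello world world world hello world"


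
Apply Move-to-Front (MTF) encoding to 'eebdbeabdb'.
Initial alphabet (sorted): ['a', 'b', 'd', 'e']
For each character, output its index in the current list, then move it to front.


MTF encoding:
'e': index 3 in ['a', 'b', 'd', 'e'] -> ['e', 'a', 'b', 'd']
'e': index 0 in ['e', 'a', 'b', 'd'] -> ['e', 'a', 'b', 'd']
'b': index 2 in ['e', 'a', 'b', 'd'] -> ['b', 'e', 'a', 'd']
'd': index 3 in ['b', 'e', 'a', 'd'] -> ['d', 'b', 'e', 'a']
'b': index 1 in ['d', 'b', 'e', 'a'] -> ['b', 'd', 'e', 'a']
'e': index 2 in ['b', 'd', 'e', 'a'] -> ['e', 'b', 'd', 'a']
'a': index 3 in ['e', 'b', 'd', 'a'] -> ['a', 'e', 'b', 'd']
'b': index 2 in ['a', 'e', 'b', 'd'] -> ['b', 'a', 'e', 'd']
'd': index 3 in ['b', 'a', 'e', 'd'] -> ['d', 'b', 'a', 'e']
'b': index 1 in ['d', 'b', 'a', 'e'] -> ['b', 'd', 'a', 'e']


Output: [3, 0, 2, 3, 1, 2, 3, 2, 3, 1]


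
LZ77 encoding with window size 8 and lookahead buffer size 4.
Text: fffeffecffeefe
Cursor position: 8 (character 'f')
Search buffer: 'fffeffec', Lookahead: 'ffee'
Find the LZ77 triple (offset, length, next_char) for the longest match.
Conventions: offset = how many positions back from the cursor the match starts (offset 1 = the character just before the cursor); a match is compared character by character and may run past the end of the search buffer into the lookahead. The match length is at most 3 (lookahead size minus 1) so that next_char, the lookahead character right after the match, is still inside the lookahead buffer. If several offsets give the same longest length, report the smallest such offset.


Try each offset into the search buffer:
  offset=1 (pos 7, char 'c'): match length 0
  offset=2 (pos 6, char 'e'): match length 0
  offset=3 (pos 5, char 'f'): match length 1
  offset=4 (pos 4, char 'f'): match length 3
  offset=5 (pos 3, char 'e'): match length 0
  offset=6 (pos 2, char 'f'): match length 1
  offset=7 (pos 1, char 'f'): match length 3
  offset=8 (pos 0, char 'f'): match length 2
Longest match has length 3, found at offsets 4, 7; take the smallest, offset 4.
next_char = character at position 8 + 3 = 11 -> 'e'

Best match: offset=4, length=3 (matching 'ffe' starting at position 4)
LZ77 triple: (4, 3, 'e')


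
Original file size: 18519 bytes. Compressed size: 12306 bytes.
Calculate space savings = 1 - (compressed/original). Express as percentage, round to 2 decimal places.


ratio = compressed/original = 12306/18519 = 0.664507
savings = 1 - ratio = 1 - 0.664507 = 0.335493
as a percentage: 0.335493 * 100 = 33.55%

Space savings = 1 - 12306/18519 = 33.55%


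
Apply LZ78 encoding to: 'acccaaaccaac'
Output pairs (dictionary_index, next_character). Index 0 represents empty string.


LZ78 encoding steps:
Dictionary: {0: ''}
Step 1: w='' (idx 0), next='a' -> output (0, 'a'), add 'a' as idx 1
Step 2: w='' (idx 0), next='c' -> output (0, 'c'), add 'c' as idx 2
Step 3: w='c' (idx 2), next='c' -> output (2, 'c'), add 'cc' as idx 3
Step 4: w='a' (idx 1), next='a' -> output (1, 'a'), add 'aa' as idx 4
Step 5: w='a' (idx 1), next='c' -> output (1, 'c'), add 'ac' as idx 5
Step 6: w='c' (idx 2), next='a' -> output (2, 'a'), add 'ca' as idx 6
Step 7: w='ac' (idx 5), end of input -> output (5, '')


Encoded: [(0, 'a'), (0, 'c'), (2, 'c'), (1, 'a'), (1, 'c'), (2, 'a'), (5, '')]


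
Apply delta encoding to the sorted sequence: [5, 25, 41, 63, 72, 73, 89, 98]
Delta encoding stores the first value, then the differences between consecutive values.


First value: 5
Deltas:
  25 - 5 = 20
  41 - 25 = 16
  63 - 41 = 22
  72 - 63 = 9
  73 - 72 = 1
  89 - 73 = 16
  98 - 89 = 9


Delta encoded: [5, 20, 16, 22, 9, 1, 16, 9]


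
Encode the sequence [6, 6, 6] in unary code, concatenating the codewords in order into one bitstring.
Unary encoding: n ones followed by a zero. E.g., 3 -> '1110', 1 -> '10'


Encode each number as n ones followed by a terminating 0:
  6 -> 1111110 (7 bits)
  6 -> 1111110 (7 bits)
  6 -> 1111110 (7 bits)
Total length = 7 + 7 + 7 = 21 bits.

Unary([6, 6, 6]) = 111111011111101111110 (21 bits)


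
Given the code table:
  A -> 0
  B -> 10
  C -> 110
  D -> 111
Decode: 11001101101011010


Decoding:
110 -> C
0 -> A
110 -> C
110 -> C
10 -> B
110 -> C
10 -> B


Result: CACCBCB


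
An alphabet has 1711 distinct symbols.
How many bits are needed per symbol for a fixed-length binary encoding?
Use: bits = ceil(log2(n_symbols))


log2(1711) = 10.7406
Bracket: 2^10 = 1024 < 1711 <= 2^11 = 2048
So ceil(log2(1711)) = 11

bits = ceil(log2(1711)) = ceil(10.7406) = 11 bits


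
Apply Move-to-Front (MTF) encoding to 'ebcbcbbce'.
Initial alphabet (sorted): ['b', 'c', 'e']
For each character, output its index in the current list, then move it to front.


MTF encoding:
'e': index 2 in ['b', 'c', 'e'] -> ['e', 'b', 'c']
'b': index 1 in ['e', 'b', 'c'] -> ['b', 'e', 'c']
'c': index 2 in ['b', 'e', 'c'] -> ['c', 'b', 'e']
'b': index 1 in ['c', 'b', 'e'] -> ['b', 'c', 'e']
'c': index 1 in ['b', 'c', 'e'] -> ['c', 'b', 'e']
'b': index 1 in ['c', 'b', 'e'] -> ['b', 'c', 'e']
'b': index 0 in ['b', 'c', 'e'] -> ['b', 'c', 'e']
'c': index 1 in ['b', 'c', 'e'] -> ['c', 'b', 'e']
'e': index 2 in ['c', 'b', 'e'] -> ['e', 'c', 'b']


Output: [2, 1, 2, 1, 1, 1, 0, 1, 2]


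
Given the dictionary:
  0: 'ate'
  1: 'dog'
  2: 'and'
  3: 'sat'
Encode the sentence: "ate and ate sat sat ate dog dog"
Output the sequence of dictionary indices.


Look up each word in the dictionary:
  'ate' -> 0
  'and' -> 2
  'ate' -> 0
  'sat' -> 3
  'sat' -> 3
  'ate' -> 0
  'dog' -> 1
  'dog' -> 1

Encoded: [0, 2, 0, 3, 3, 0, 1, 1]


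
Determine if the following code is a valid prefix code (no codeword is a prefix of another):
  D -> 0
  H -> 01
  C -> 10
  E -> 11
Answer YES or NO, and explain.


Checking each pair (does one codeword prefix another?):
  D='0' vs H='01': prefix -- VIOLATION

NO -- this is NOT a valid prefix code. D (0) is a prefix of H (01).


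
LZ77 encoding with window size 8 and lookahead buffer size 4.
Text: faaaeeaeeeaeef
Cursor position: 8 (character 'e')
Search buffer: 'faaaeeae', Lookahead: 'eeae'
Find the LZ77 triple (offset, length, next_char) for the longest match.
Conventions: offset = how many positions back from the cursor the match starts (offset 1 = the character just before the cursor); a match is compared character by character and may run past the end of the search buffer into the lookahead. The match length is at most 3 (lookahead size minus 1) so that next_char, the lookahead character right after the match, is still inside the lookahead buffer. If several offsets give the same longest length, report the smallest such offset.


Try each offset into the search buffer:
  offset=1 (pos 7, char 'e'): match length 2
  offset=2 (pos 6, char 'a'): match length 0
  offset=3 (pos 5, char 'e'): match length 1
  offset=4 (pos 4, char 'e'): match length 3
  offset=5 (pos 3, char 'a'): match length 0
  offset=6 (pos 2, char 'a'): match length 0
  offset=7 (pos 1, char 'a'): match length 0
  offset=8 (pos 0, char 'f'): match length 0
Longest match has length 3 at offset 4.
next_char = character at position 8 + 3 = 11 -> 'e'

Best match: offset=4, length=3 (matching 'eea' starting at position 4)
LZ77 triple: (4, 3, 'e')


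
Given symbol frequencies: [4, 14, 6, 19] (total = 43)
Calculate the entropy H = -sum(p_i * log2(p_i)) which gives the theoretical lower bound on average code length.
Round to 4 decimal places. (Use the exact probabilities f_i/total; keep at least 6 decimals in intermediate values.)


Per-symbol terms -p_i * log2(p_i) with p_i = f_i/43:
  p = 4/43 = 0.093023: log2(p) = -3.426265, -p*log2(p) = 0.318722
  p = 14/43 = 0.325581: log2(p) = -1.618910, -p*log2(p) = 0.527087
  p = 6/43 = 0.139535: log2(p) = -2.841302, -p*log2(p) = 0.396461
  p = 19/43 = 0.441860: log2(p) = -1.178337, -p*log2(p) = 0.520661
H = 0.318722 + 0.527087 + 0.396461 + 0.520661 = 1.762931

H = 1.7629 bits/symbol


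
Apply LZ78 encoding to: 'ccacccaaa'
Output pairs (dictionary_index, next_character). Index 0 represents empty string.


LZ78 encoding steps:
Dictionary: {0: ''}
Step 1: w='' (idx 0), next='c' -> output (0, 'c'), add 'c' as idx 1
Step 2: w='c' (idx 1), next='a' -> output (1, 'a'), add 'ca' as idx 2
Step 3: w='c' (idx 1), next='c' -> output (1, 'c'), add 'cc' as idx 3
Step 4: w='ca' (idx 2), next='a' -> output (2, 'a'), add 'caa' as idx 4
Step 5: w='' (idx 0), next='a' -> output (0, 'a'), add 'a' as idx 5


Encoded: [(0, 'c'), (1, 'a'), (1, 'c'), (2, 'a'), (0, 'a')]


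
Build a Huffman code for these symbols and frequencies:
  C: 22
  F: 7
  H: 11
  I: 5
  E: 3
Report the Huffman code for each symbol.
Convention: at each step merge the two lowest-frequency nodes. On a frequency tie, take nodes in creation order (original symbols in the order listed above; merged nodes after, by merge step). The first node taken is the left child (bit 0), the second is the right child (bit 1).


Huffman tree construction:
Step 1: Merge E(3) + I(5) = 8
Step 2: Merge F(7) + (E+I)(8) = 15
Step 3: Merge H(11) + (F+(E+I))(15) = 26
Step 4: Merge C(22) + (H+(F+(E+I)))(26) = 48
Read each symbol's code off the tree from the root (left child = 0, right child = 1).

Codes:
  C: 0 (length 1)
  F: 110 (length 3)
  H: 10 (length 2)
  I: 1111 (length 4)
  E: 1110 (length 4)
Average code length: 97/48 = 2.0208 bits/symbol


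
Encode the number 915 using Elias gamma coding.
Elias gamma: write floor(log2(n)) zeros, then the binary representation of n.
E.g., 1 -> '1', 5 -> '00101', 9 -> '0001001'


num_bits = floor(log2(915)) + 1 = 10
leading_zeros = num_bits - 1 = 9
binary(915) = 1110010011

Elias gamma(915) = '000000000' + '1110010011' = 0000000001110010011 (19 bits)


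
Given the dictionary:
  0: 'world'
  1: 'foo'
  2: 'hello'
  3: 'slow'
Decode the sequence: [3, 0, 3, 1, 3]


Look up each index in the dictionary:
  3 -> 'slow'
  0 -> 'world'
  3 -> 'slow'
  1 -> 'foo'
  3 -> 'slow'

Decoded: "slow world slow foo slow"


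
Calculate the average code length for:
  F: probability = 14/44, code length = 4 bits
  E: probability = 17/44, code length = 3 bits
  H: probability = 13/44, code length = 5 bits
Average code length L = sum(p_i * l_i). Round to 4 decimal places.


Weighted contributions p_i * l_i:
  F: (14/44) * 4 = 56/44
  E: (17/44) * 3 = 51/44
  H: (13/44) * 5 = 65/44
Sum = (56 + 51 + 65)/44 = 172/44

L = 172/44 = 3.9091 bits/symbol


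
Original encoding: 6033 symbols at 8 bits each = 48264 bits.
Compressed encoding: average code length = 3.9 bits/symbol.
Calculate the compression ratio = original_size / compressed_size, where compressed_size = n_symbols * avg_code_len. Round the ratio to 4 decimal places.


original_size = n_symbols * orig_bits = 6033 * 8 = 48264 bits
compressed_size = n_symbols * avg_code_len = 6033 * 3.9 = 23528.7 bits
ratio = original_size / compressed_size = 48264 / 23528.7 = 2.0513

Compression ratio = 2.0513


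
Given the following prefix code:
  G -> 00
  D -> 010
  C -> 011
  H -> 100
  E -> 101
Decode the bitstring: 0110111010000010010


Decoding step by step:
Bits 011 -> C
Bits 011 -> C
Bits 101 -> E
Bits 00 -> G
Bits 00 -> G
Bits 010 -> D
Bits 010 -> D


Decoded message: CCEGGDD


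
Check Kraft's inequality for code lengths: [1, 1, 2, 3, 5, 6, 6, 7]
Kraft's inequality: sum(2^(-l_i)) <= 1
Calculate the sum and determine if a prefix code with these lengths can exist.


Sum = 2^(-1) + 2^(-1) + 2^(-2) + 2^(-3) + 2^(-5) + 2^(-6) + 2^(-6) + 2^(-7)
    = 0.5 + 0.5 + 0.25 + 0.125 + 0.03125 + 0.015625 + 0.015625 + 0.0078125
    = 185/128 = 1.4453125
Since 1.4453125 > 1, Kraft's inequality is NOT satisfied.
A prefix code with these lengths CANNOT exist.

Kraft sum = 1.4453125. Not satisfied.


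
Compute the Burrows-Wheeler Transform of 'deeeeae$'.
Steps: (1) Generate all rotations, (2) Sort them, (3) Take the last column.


Rotations (sorted):
  0: $deeeeae -> last char: e
  1: ae$deeee -> last char: e
  2: deeeeae$ -> last char: $
  3: e$deeeea -> last char: a
  4: eae$deee -> last char: e
  5: eeae$dee -> last char: e
  6: eeeae$de -> last char: e
  7: eeeeae$d -> last char: d


BWT = ee$aeeed


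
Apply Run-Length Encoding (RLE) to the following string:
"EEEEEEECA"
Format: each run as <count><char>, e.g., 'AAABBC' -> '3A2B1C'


Scanning runs left to right:
  i=0: run of 'E' x 7 -> '7E'
  i=7: run of 'C' x 1 -> '1C'
  i=8: run of 'A' x 1 -> '1A'

RLE = 7E1C1A


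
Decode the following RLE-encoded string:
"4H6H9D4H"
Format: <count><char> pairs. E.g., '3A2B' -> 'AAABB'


Expanding each <count><char> pair:
  4H -> 'HHHH'
  6H -> 'HHHHHH'
  9D -> 'DDDDDDDDD'
  4H -> 'HHHH'

Decoded = HHHHHHHHHHDDDDDDDDDHHHH


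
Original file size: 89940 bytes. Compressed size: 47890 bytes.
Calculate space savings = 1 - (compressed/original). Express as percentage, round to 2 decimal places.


ratio = compressed/original = 47890/89940 = 0.532466
savings = 1 - ratio = 1 - 0.532466 = 0.467534
as a percentage: 0.467534 * 100 = 46.75%

Space savings = 1 - 47890/89940 = 46.75%


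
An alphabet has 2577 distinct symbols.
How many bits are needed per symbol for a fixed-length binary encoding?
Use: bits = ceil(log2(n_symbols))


log2(2577) = 11.3315
Bracket: 2^11 = 2048 < 2577 <= 2^12 = 4096
So ceil(log2(2577)) = 12

bits = ceil(log2(2577)) = ceil(11.3315) = 12 bits


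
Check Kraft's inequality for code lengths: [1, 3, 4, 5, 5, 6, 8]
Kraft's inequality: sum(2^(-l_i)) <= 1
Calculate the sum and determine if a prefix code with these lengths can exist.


Sum = 2^(-1) + 2^(-3) + 2^(-4) + 2^(-5) + 2^(-5) + 2^(-6) + 2^(-8)
    = 0.5 + 0.125 + 0.0625 + 0.03125 + 0.03125 + 0.015625 + 0.00390625
    = 197/256 = 0.76953125
Since 0.76953125 <= 1, Kraft's inequality IS satisfied.
A prefix code with these lengths CAN exist.

Kraft sum = 0.76953125. Satisfied.


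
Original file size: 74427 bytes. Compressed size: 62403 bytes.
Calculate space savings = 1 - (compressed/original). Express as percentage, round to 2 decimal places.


ratio = compressed/original = 62403/74427 = 0.838446
savings = 1 - ratio = 1 - 0.838446 = 0.161554
as a percentage: 0.161554 * 100 = 16.16%

Space savings = 1 - 62403/74427 = 16.16%


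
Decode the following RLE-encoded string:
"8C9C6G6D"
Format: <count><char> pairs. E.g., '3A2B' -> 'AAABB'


Expanding each <count><char> pair:
  8C -> 'CCCCCCCC'
  9C -> 'CCCCCCCCC'
  6G -> 'GGGGGG'
  6D -> 'DDDDDD'

Decoded = CCCCCCCCCCCCCCCCCGGGGGGDDDDDD


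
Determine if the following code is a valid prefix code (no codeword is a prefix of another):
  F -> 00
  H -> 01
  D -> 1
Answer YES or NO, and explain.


Checking each pair (does one codeword prefix another?):
  F='00' vs H='01': no prefix
  F='00' vs D='1': no prefix
  H='01' vs F='00': no prefix
  H='01' vs D='1': no prefix
  D='1' vs F='00': no prefix
  D='1' vs H='01': no prefix
No violation found over all pairs.

YES -- this is a valid prefix code. No codeword is a prefix of any other codeword.


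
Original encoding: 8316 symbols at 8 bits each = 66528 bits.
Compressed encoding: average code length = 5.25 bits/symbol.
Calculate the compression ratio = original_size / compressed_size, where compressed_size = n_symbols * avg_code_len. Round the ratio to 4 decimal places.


original_size = n_symbols * orig_bits = 8316 * 8 = 66528 bits
compressed_size = n_symbols * avg_code_len = 8316 * 5.25 = 43659.0 bits
ratio = original_size / compressed_size = 66528 / 43659.0 = 1.5238

Compression ratio = 1.5238


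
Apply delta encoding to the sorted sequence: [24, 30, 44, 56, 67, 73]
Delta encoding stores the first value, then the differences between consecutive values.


First value: 24
Deltas:
  30 - 24 = 6
  44 - 30 = 14
  56 - 44 = 12
  67 - 56 = 11
  73 - 67 = 6


Delta encoded: [24, 6, 14, 12, 11, 6]


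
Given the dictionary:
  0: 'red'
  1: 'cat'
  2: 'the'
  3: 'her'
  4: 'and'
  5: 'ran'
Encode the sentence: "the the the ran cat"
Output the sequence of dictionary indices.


Look up each word in the dictionary:
  'the' -> 2
  'the' -> 2
  'the' -> 2
  'ran' -> 5
  'cat' -> 1

Encoded: [2, 2, 2, 5, 1]


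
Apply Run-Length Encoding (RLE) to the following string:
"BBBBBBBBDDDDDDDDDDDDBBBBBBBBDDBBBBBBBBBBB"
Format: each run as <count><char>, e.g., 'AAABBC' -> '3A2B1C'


Scanning runs left to right:
  i=0: run of 'B' x 8 -> '8B'
  i=8: run of 'D' x 12 -> '12D'
  i=20: run of 'B' x 8 -> '8B'
  i=28: run of 'D' x 2 -> '2D'
  i=30: run of 'B' x 11 -> '11B'

RLE = 8B12D8B2D11B


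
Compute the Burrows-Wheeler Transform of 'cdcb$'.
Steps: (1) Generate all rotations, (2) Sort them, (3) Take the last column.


Rotations (sorted):
  0: $cdcb -> last char: b
  1: b$cdc -> last char: c
  2: cb$cd -> last char: d
  3: cdcb$ -> last char: $
  4: dcb$c -> last char: c


BWT = bcd$c


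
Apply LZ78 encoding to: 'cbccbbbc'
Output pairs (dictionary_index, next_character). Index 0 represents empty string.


LZ78 encoding steps:
Dictionary: {0: ''}
Step 1: w='' (idx 0), next='c' -> output (0, 'c'), add 'c' as idx 1
Step 2: w='' (idx 0), next='b' -> output (0, 'b'), add 'b' as idx 2
Step 3: w='c' (idx 1), next='c' -> output (1, 'c'), add 'cc' as idx 3
Step 4: w='b' (idx 2), next='b' -> output (2, 'b'), add 'bb' as idx 4
Step 5: w='b' (idx 2), next='c' -> output (2, 'c'), add 'bc' as idx 5


Encoded: [(0, 'c'), (0, 'b'), (1, 'c'), (2, 'b'), (2, 'c')]


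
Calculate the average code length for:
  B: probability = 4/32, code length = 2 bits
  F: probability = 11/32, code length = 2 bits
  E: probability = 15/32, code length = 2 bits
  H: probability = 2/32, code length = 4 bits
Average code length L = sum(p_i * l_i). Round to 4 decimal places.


Weighted contributions p_i * l_i:
  B: (4/32) * 2 = 8/32
  F: (11/32) * 2 = 22/32
  E: (15/32) * 2 = 30/32
  H: (2/32) * 4 = 8/32
Sum = (8 + 22 + 30 + 8)/32 = 68/32

L = 68/32 = 2.1250 bits/symbol


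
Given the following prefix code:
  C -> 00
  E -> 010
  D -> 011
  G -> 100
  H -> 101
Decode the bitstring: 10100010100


Decoding step by step:
Bits 101 -> H
Bits 00 -> C
Bits 010 -> E
Bits 100 -> G


Decoded message: HCEG


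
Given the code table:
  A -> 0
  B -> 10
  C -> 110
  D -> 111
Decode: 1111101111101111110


Decoding:
111 -> D
110 -> C
111 -> D
110 -> C
111 -> D
111 -> D
0 -> A


Result: DCDCDDA


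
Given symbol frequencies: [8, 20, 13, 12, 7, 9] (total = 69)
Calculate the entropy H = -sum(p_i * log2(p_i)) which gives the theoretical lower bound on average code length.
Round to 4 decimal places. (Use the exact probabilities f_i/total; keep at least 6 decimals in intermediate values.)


Per-symbol terms -p_i * log2(p_i) with p_i = f_i/69:
  p = 8/69 = 0.115942: log2(p) = -3.108524, -p*log2(p) = 0.360409
  p = 20/69 = 0.289855: log2(p) = -1.786596, -p*log2(p) = 0.517854
  p = 13/69 = 0.188406: log2(p) = -2.408085, -p*log2(p) = 0.453697
  p = 12/69 = 0.173913: log2(p) = -2.523562, -p*log2(p) = 0.438880
  p = 7/69 = 0.101449: log2(p) = -3.301170, -p*log2(p) = 0.334901
  p = 9/69 = 0.130435: log2(p) = -2.938599, -p*log2(p) = 0.383296
H = 0.360409 + 0.517854 + 0.453697 + 0.438880 + 0.334901 + 0.383296 = 2.489037

H = 2.489 bits/symbol


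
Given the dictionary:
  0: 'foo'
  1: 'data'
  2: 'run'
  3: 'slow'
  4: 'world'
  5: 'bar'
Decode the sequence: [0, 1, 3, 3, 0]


Look up each index in the dictionary:
  0 -> 'foo'
  1 -> 'data'
  3 -> 'slow'
  3 -> 'slow'
  0 -> 'foo'

Decoded: "foo data slow slow foo"


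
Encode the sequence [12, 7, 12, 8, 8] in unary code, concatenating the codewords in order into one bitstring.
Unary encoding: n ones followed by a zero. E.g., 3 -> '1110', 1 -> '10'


Encode each number as n ones followed by a terminating 0:
  12 -> 1111111111110 (13 bits)
  7 -> 11111110 (8 bits)
  12 -> 1111111111110 (13 bits)
  8 -> 111111110 (9 bits)
  8 -> 111111110 (9 bits)
Total length = 13 + 8 + 13 + 9 + 9 = 52 bits.

Unary([12, 7, 12, 8, 8]) = 1111111111110111111101111111111110111111110111111110 (52 bits)


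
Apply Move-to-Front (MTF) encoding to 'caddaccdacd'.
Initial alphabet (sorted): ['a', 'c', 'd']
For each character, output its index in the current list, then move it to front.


MTF encoding:
'c': index 1 in ['a', 'c', 'd'] -> ['c', 'a', 'd']
'a': index 1 in ['c', 'a', 'd'] -> ['a', 'c', 'd']
'd': index 2 in ['a', 'c', 'd'] -> ['d', 'a', 'c']
'd': index 0 in ['d', 'a', 'c'] -> ['d', 'a', 'c']
'a': index 1 in ['d', 'a', 'c'] -> ['a', 'd', 'c']
'c': index 2 in ['a', 'd', 'c'] -> ['c', 'a', 'd']
'c': index 0 in ['c', 'a', 'd'] -> ['c', 'a', 'd']
'd': index 2 in ['c', 'a', 'd'] -> ['d', 'c', 'a']
'a': index 2 in ['d', 'c', 'a'] -> ['a', 'd', 'c']
'c': index 2 in ['a', 'd', 'c'] -> ['c', 'a', 'd']
'd': index 2 in ['c', 'a', 'd'] -> ['d', 'c', 'a']


Output: [1, 1, 2, 0, 1, 2, 0, 2, 2, 2, 2]


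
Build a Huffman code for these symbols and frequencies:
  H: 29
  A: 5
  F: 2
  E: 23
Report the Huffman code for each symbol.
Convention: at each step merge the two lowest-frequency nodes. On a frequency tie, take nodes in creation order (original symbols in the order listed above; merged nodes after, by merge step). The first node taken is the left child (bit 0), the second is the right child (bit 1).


Huffman tree construction:
Step 1: Merge F(2) + A(5) = 7
Step 2: Merge (F+A)(7) + E(23) = 30
Step 3: Merge H(29) + ((F+A)+E)(30) = 59
Read each symbol's code off the tree from the root (left child = 0, right child = 1).

Codes:
  H: 0 (length 1)
  A: 101 (length 3)
  F: 100 (length 3)
  E: 11 (length 2)
Average code length: 96/59 = 1.6271 bits/symbol


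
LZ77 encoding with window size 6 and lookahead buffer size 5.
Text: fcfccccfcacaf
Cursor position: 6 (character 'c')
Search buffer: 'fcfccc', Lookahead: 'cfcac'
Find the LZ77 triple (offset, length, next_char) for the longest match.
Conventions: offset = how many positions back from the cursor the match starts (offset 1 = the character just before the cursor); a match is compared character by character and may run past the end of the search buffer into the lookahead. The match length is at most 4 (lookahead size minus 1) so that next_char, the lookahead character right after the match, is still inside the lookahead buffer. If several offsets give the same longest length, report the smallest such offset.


Try each offset into the search buffer:
  offset=1 (pos 5, char 'c'): match length 1
  offset=2 (pos 4, char 'c'): match length 1
  offset=3 (pos 3, char 'c'): match length 1
  offset=4 (pos 2, char 'f'): match length 0
  offset=5 (pos 1, char 'c'): match length 3
  offset=6 (pos 0, char 'f'): match length 0
Longest match has length 3 at offset 5.
next_char = character at position 6 + 3 = 9 -> 'a'

Best match: offset=5, length=3 (matching 'cfc' starting at position 1)
LZ77 triple: (5, 3, 'a')


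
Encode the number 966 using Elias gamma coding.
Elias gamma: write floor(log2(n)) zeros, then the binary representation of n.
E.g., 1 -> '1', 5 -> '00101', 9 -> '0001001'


num_bits = floor(log2(966)) + 1 = 10
leading_zeros = num_bits - 1 = 9
binary(966) = 1111000110

Elias gamma(966) = '000000000' + '1111000110' = 0000000001111000110 (19 bits)


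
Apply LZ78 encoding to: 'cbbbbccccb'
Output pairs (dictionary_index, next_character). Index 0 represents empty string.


LZ78 encoding steps:
Dictionary: {0: ''}
Step 1: w='' (idx 0), next='c' -> output (0, 'c'), add 'c' as idx 1
Step 2: w='' (idx 0), next='b' -> output (0, 'b'), add 'b' as idx 2
Step 3: w='b' (idx 2), next='b' -> output (2, 'b'), add 'bb' as idx 3
Step 4: w='b' (idx 2), next='c' -> output (2, 'c'), add 'bc' as idx 4
Step 5: w='c' (idx 1), next='c' -> output (1, 'c'), add 'cc' as idx 5
Step 6: w='c' (idx 1), next='b' -> output (1, 'b'), add 'cb' as idx 6


Encoded: [(0, 'c'), (0, 'b'), (2, 'b'), (2, 'c'), (1, 'c'), (1, 'b')]


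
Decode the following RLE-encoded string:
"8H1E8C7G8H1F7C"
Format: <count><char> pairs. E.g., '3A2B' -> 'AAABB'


Expanding each <count><char> pair:
  8H -> 'HHHHHHHH'
  1E -> 'E'
  8C -> 'CCCCCCCC'
  7G -> 'GGGGGGG'
  8H -> 'HHHHHHHH'
  1F -> 'F'
  7C -> 'CCCCCCC'

Decoded = HHHHHHHHECCCCCCCCGGGGGGGHHHHHHHHFCCCCCCC


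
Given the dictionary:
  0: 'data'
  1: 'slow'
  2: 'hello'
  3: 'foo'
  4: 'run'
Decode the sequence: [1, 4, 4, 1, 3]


Look up each index in the dictionary:
  1 -> 'slow'
  4 -> 'run'
  4 -> 'run'
  1 -> 'slow'
  3 -> 'foo'

Decoded: "slow run run slow foo"


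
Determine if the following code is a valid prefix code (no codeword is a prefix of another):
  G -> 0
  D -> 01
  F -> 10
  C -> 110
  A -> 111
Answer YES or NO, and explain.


Checking each pair (does one codeword prefix another?):
  G='0' vs D='01': prefix -- VIOLATION

NO -- this is NOT a valid prefix code. G (0) is a prefix of D (01).


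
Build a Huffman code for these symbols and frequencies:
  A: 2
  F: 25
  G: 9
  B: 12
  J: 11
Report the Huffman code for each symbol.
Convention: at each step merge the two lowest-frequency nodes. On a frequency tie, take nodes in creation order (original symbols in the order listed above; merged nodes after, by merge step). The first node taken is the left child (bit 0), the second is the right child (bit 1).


Huffman tree construction:
Step 1: Merge A(2) + G(9) = 11
Step 2: Merge J(11) + (A+G)(11) = 22
Step 3: Merge B(12) + (J+(A+G))(22) = 34
Step 4: Merge F(25) + (B+(J+(A+G)))(34) = 59
Read each symbol's code off the tree from the root (left child = 0, right child = 1).

Codes:
  A: 1110 (length 4)
  F: 0 (length 1)
  G: 1111 (length 4)
  B: 10 (length 2)
  J: 110 (length 3)
Average code length: 126/59 = 2.1356 bits/symbol
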